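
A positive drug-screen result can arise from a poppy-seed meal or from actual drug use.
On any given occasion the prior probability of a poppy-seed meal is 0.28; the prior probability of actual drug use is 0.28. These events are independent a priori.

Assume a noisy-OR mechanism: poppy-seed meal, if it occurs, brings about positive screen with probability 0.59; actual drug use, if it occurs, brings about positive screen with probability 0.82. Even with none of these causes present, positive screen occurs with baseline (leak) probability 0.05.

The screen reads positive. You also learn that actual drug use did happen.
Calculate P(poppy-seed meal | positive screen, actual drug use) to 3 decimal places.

Under noisy-OR, P(positive screen | causes) = 1 − (1−0.05)·∏(1−qᵢ) over the active causes.
Enumerate both values of poppy-seed meal and weight by the priors:
  P(positive screen | actual drug use) = 0.829×0.72 + 0.92989×0.28
        = 0.596880 + 0.260369 = 0.857249
The terms with poppy-seed meal present sum to 0.260369, so
  P(poppy-seed meal | positive screen, actual drug use) = 0.260369 / 0.857249 ≈ 0.304

P(poppy-seed meal | positive screen, actual drug use) ≈ 0.304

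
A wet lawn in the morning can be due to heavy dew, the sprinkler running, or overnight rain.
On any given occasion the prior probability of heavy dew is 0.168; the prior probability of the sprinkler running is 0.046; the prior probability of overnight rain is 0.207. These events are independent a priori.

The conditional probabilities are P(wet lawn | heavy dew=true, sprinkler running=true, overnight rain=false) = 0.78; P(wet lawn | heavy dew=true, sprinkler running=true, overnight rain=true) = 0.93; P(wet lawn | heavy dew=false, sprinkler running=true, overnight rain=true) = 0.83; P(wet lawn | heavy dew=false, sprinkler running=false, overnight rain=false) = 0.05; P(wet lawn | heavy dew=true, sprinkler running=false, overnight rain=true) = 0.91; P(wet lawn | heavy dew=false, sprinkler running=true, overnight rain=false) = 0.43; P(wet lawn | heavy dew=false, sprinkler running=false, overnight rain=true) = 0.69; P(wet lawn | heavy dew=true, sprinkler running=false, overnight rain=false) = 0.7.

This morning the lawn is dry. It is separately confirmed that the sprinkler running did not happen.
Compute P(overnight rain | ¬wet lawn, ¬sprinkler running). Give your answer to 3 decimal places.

P(overnight rain | ¬wet lawn, ¬sprinkler running) ≈ 0.078

Sum P(¬wet lawn|·) weighted by the priors over the 4 (heavy dew, overnight rain) configurations:
  P(¬wet lawn | ¬sprinkler running) = 0.95*0.832*0.793 + 0.31*0.832*0.207 + 0.3*0.168*0.793 + 0.09*0.168*0.207
        = 0.626787 + 0.053389 + 0.039967 + 0.003130 = 0.723273
Configurations with overnight rain contribute 0.056519, so
  P(overnight rain | ¬wet lawn, ¬sprinkler running) = 0.056519 / 0.723273 ≈ 0.078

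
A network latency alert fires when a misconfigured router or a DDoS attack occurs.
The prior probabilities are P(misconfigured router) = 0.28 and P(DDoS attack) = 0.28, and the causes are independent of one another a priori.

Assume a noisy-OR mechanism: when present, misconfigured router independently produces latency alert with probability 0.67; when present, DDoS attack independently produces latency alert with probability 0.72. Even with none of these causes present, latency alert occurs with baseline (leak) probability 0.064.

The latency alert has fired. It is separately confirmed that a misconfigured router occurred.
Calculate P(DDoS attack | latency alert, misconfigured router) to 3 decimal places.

P(DDoS attack | latency alert, misconfigured router) ≈ 0.340

Under noisy-OR, P(latency alert | causes) = 1 − (1−0.064)·∏(1−qᵢ) over the active causes.
Numerator (weight on configurations with DDoS attack): 0.913514·0.28 = 0.255784
Denominator P(latency alert | misconfigured router): 0.69112·0.72 + 0.913514·0.28 = 0.753390
P(DDoS attack | latency alert, misconfigured router) = 0.255784/0.753390 ≈ 0.340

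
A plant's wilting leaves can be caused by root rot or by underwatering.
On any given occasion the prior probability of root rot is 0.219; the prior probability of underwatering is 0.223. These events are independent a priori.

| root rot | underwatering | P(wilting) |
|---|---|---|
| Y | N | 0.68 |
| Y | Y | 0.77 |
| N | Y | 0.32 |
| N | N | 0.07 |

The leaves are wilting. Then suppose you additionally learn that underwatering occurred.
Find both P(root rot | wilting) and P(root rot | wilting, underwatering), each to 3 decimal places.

Sum P(wilting|·) weighted by the priors over the 4 (root rot, underwatering) configurations:
  P(wilting) = 0.07×0.781×0.777 + 0.32×0.781×0.223 + 0.68×0.219×0.777 + 0.77×0.219×0.223
        = 0.042479 + 0.055732 + 0.115711 + 0.037604 = 0.251526
Keeping only the root rot-present terms gives 0.153315, so
  P(root rot | wilting) = 0.153315 / 0.251526 ≈ 0.610

Now also conditioning on underwatering=true:
Enumerate both values of root rot and weight by the priors:
  P(wilting | underwatering) = 0.32·0.781 + 0.77·0.219
        = 0.249920 + 0.168630 = 0.418550
Keeping only the root rot-present terms gives 0.168630, so
  P(root rot | wilting, underwatering) = 0.168630 / 0.418550 ≈ 0.403
Conditioning on underwatering lowers the posterior on root rot: the classic explaining-away effect in a common-effect structure.

P(root rot | wilting) ≈ 0.610; P(root rot | wilting, underwatering) ≈ 0.403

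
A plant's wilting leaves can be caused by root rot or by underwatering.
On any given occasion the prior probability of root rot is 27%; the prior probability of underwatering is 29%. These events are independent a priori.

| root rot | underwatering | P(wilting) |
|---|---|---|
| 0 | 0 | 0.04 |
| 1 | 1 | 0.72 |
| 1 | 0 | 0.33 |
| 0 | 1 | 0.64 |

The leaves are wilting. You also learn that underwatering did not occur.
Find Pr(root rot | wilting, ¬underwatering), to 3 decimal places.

Sum P(wilting|·) weighted by the priors over both values of root rot:
  P(wilting | ¬underwatering) = 0.04·0.73 + 0.33·0.27
        = 0.029200 + 0.089100 = 0.118300
Keeping only the root rot-present terms gives 0.089100, so
  P(root rot | wilting, ¬underwatering) = 0.089100 / 0.118300 ≈ 0.753

Pr(root rot | wilting, ¬underwatering) ≈ 0.753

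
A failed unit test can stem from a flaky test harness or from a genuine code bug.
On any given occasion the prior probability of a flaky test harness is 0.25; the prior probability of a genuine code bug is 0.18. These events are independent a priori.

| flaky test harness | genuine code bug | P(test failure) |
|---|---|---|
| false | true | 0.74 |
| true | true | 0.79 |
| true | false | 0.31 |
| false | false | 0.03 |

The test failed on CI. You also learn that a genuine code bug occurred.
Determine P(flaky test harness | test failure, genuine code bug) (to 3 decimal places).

P(test failure | genuine code bug) = 0.74*0.75 + 0.79*0.25 = 0.555000 + 0.197500 = 0.752500
The flaky test harness-present share is 0.79*0.25 = 0.197500.
Hence the posterior is 0.197500/0.752500 ≈ 0.262.

P(flaky test harness | test failure, genuine code bug) ≈ 0.262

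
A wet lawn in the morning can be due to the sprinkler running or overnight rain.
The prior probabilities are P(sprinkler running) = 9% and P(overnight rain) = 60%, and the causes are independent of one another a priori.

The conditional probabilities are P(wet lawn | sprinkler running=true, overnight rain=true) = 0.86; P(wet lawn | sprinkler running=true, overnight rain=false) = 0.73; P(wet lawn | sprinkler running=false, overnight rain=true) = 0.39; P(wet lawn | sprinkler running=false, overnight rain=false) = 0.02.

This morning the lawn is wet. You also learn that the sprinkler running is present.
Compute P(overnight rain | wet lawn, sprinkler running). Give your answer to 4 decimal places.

P(overnight rain | wet lawn, sprinkler running) ≈ 0.6386

For the numerator, keep only overnight rain=true terms: 0.86×0.6 = 0.516000
The normalizing constant is 0.73×0.4 + 0.86×0.6 = 0.808000
Posterior = 0.516000 / 0.808000 ≈ 0.6386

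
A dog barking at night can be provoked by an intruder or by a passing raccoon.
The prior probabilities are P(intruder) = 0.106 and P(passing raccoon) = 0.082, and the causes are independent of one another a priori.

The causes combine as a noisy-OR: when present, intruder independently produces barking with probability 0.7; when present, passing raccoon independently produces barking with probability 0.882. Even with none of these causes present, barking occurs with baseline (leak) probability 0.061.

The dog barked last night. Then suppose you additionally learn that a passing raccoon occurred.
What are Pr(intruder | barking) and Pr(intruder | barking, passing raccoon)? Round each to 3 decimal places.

Under noisy-OR, P(barking | causes) = 1 − (1−0.061)·∏(1−qᵢ) over the active causes.
Enumerate the 4 (intruder, passing raccoon) configurations and weight by the priors:
  P(barking) = 0.061·0.894·0.918 + 0.889198·0.894·0.082 + 0.7183·0.106·0.918 + 0.966759·0.106·0.082
        = 0.050062 + 0.065185 + 0.069896 + 0.008403 = 0.193546
Keeping only the intruder-present terms gives 0.078299, so
  P(intruder | barking) = 0.078299 / 0.193546 ≈ 0.405

Now condition on the additional information:
Weight on intruder=true, given the evidence: 0.966759*0.106 = 0.102476
Normalizer over all consistent configurations: 0.889198*0.894 + 0.966759*0.106 = 0.897419
Posterior = 0.102476 / 0.897419 ≈ 0.114

Pr(intruder | barking) ≈ 0.405; Pr(intruder | barking, passing raccoon) ≈ 0.114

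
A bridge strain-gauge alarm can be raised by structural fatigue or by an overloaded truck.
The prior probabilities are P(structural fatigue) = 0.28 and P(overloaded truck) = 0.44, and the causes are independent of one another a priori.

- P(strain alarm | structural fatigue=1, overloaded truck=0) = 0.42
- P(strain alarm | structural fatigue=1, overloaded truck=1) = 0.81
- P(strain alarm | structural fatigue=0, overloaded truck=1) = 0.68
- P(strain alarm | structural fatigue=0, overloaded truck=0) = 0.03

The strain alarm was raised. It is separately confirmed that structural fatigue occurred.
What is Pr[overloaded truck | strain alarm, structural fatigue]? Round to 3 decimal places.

Pr[overloaded truck | strain alarm, structural fatigue] ≈ 0.602

Numerator (weight on configurations with overloaded truck): 0.81·0.44 = 0.356400
Normalizer over all consistent configurations: 0.42·0.56 + 0.81·0.44 = 0.591600
P(overloaded truck | strain alarm, structural fatigue) = 0.356400/0.591600 ≈ 0.602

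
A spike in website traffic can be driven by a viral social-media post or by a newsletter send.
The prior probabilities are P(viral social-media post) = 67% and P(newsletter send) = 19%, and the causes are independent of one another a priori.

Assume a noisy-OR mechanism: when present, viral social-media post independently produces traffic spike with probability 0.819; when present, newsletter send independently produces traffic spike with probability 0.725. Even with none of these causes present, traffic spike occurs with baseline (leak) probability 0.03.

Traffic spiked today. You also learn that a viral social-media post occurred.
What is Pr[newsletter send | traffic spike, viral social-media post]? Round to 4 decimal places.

Pr[newsletter send | traffic spike, viral social-media post] ≈ 0.2131

Under noisy-OR, P(traffic spike | causes) = 1 − (1−0.03)·∏(1−qᵢ) over the active causes.
Sum P(traffic spike|·) weighted by the priors over both values of newsletter send:
  P(traffic spike | viral social-media post) = 0.82443*0.81 + 0.951718*0.19
        = 0.667788 + 0.180826 = 0.848614
Keeping only the newsletter send-present terms gives 0.180826, so
  P(newsletter send | traffic spike, viral social-media post) = 0.180826 / 0.848614 ≈ 0.2131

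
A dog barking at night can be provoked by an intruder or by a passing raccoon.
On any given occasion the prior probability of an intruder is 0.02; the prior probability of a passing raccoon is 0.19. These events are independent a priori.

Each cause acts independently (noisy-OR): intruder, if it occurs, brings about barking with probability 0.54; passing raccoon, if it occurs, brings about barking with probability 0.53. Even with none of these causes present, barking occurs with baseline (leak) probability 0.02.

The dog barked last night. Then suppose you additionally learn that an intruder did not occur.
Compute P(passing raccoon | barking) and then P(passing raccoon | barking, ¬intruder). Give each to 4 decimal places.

P(passing raccoon | barking) ≈ 0.8068; P(passing raccoon | barking, ¬intruder) ≈ 0.8635

Under noisy-OR, P(barking | causes) = 1 − (1−0.02)·∏(1−qᵢ) over the active causes.
For the numerator, keep only passing raccoon=true terms: 0.100436 + 0.002995 = 0.103431
Denominator P(barking): 0.02×0.98×0.81 + 0.5394×0.98×0.19 + 0.5492×0.02×0.81 + 0.788124×0.02×0.19 = 0.128204
P(passing raccoon | barking) = 0.103431/0.128204 ≈ 0.8068

With the extra evidence:
Enumerate both values of passing raccoon and weight by the priors:
  P(barking | ¬intruder) = 0.02*0.81 + 0.5394*0.19
        = 0.016200 + 0.102486 = 0.118686
The terms with passing raccoon present sum to 0.102486, so
  P(passing raccoon | barking, ¬intruder) = 0.102486 / 0.118686 ≈ 0.8635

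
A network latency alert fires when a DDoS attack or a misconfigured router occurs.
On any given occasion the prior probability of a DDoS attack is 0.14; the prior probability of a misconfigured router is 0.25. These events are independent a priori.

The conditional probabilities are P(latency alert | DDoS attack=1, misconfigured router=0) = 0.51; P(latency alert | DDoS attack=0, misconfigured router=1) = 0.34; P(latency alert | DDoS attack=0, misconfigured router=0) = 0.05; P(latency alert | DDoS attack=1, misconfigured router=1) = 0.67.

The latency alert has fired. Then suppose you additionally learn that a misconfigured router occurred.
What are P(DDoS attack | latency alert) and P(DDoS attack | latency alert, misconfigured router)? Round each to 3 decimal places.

Weight on DDoS attack=true, given the evidence: 0.053550 + 0.023450 = 0.077000
The normalizing constant is 0.05*0.86*0.75 + 0.34*0.86*0.25 + 0.51*0.14*0.75 + 0.67*0.14*0.25 = 0.182350
P(DDoS attack | latency alert) = 0.077000/0.182350 ≈ 0.422

Now also conditioning on misconfigured router=true:
Enumerate both values of DDoS attack and weight by the priors:
  P(latency alert | misconfigured router) = 0.34·0.86 + 0.67·0.14
        = 0.292400 + 0.093800 = 0.386200
The terms with DDoS attack present sum to 0.093800, so
  P(DDoS attack | latency alert, misconfigured router) = 0.093800 / 0.386200 ≈ 0.243

P(DDoS attack | latency alert) ≈ 0.422; P(DDoS attack | latency alert, misconfigured router) ≈ 0.243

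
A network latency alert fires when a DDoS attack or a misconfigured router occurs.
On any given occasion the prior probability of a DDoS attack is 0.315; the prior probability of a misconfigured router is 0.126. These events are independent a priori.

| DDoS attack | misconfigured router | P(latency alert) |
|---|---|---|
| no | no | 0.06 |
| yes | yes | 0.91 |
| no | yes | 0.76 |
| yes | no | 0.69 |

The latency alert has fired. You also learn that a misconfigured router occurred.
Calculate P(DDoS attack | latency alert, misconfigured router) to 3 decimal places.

Enumerate both values of DDoS attack and weight by the priors:
  P(latency alert | misconfigured router) = 0.76·0.685 + 0.91·0.315
        = 0.520600 + 0.286650 = 0.807250
The terms with DDoS attack present sum to 0.286650, so
  P(DDoS attack | latency alert, misconfigured router) = 0.286650 / 0.807250 ≈ 0.355

P(DDoS attack | latency alert, misconfigured router) ≈ 0.355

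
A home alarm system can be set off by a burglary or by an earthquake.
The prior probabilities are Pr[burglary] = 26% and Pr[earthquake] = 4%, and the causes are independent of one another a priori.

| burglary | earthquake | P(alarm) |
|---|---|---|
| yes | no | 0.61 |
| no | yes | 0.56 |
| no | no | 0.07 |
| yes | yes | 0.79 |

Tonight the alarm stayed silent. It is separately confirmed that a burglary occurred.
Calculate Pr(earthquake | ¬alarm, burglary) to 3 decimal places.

P(¬alarm | burglary) = 0.39*0.96 + 0.21*0.04 = 0.374400 + 0.008400 = 0.382800
Restricting to configurations with earthquake present: 0.21*0.04 = 0.008400.
So P(earthquake | ¬alarm, burglary) = 0.008400/0.382800 ≈ 0.022.

Pr(earthquake | ¬alarm, burglary) ≈ 0.022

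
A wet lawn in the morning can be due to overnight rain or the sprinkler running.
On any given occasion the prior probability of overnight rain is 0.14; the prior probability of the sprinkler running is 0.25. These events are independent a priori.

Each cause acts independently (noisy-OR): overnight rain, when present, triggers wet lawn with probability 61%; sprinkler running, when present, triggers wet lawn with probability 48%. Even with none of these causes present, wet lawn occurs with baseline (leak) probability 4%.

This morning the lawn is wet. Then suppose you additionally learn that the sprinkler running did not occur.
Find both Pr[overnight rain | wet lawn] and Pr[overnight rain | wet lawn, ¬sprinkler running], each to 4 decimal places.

Under noisy-OR, P(wet lawn | causes) = 1 − (1−0.04)·∏(1−qᵢ) over the active causes.
Sum P(wet lawn|·) weighted by the priors over the 4 (overnight rain, sprinkler running) configurations:
  P(wet lawn) = 0.04·0.86·0.75 + 0.5008·0.86·0.25 + 0.6256·0.14·0.75 + 0.805312·0.14·0.25
        = 0.025800 + 0.107672 + 0.065688 + 0.028186 = 0.227346
Keeping only the overnight rain-present terms gives 0.093874, so
  P(overnight rain | wet lawn) = 0.093874 / 0.227346 ≈ 0.4129

Now condition on the additional information:
P(wet lawn | ¬sprinkler running) = 0.04×0.86 + 0.6256×0.14 = 0.034400 + 0.087584 = 0.121984
Restricting to configurations with overnight rain present: 0.6256×0.14 = 0.087584.
Hence the posterior is 0.087584/0.121984 ≈ 0.7180.

Pr[overnight rain | wet lawn] ≈ 0.4129; Pr[overnight rain | wet lawn, ¬sprinkler running] ≈ 0.7180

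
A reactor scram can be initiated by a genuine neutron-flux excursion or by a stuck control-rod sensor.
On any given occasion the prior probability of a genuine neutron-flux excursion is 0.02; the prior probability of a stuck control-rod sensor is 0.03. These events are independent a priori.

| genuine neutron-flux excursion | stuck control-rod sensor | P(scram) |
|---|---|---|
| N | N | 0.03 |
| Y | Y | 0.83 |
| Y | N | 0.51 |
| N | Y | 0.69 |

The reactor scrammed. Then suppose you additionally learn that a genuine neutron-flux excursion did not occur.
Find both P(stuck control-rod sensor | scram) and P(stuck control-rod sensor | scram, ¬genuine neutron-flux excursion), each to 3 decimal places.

P(stuck control-rod sensor | scram) ≈ 0.351; P(stuck control-rod sensor | scram, ¬genuine neutron-flux excursion) ≈ 0.416

Sum P(scram|·) weighted by the priors over the 4 (genuine neutron-flux excursion, stuck control-rod sensor) configurations:
  P(scram) = 0.03*0.98*0.97 + 0.69*0.98*0.03 + 0.51*0.02*0.97 + 0.83*0.02*0.03
        = 0.028518 + 0.020286 + 0.009894 + 0.000498 = 0.059196
Configurations with stuck control-rod sensor contribute 0.020784, so
  P(stuck control-rod sensor | scram) = 0.020784 / 0.059196 ≈ 0.351

With the extra evidence:
Sum P(scram|·) weighted by the priors over both values of stuck control-rod sensor:
  P(scram | ¬genuine neutron-flux excursion) = 0.03×0.97 + 0.69×0.03
        = 0.029100 + 0.020700 = 0.049800
The terms with stuck control-rod sensor present sum to 0.020700, so
  P(stuck control-rod sensor | scram, ¬genuine neutron-flux excursion) = 0.020700 / 0.049800 ≈ 0.416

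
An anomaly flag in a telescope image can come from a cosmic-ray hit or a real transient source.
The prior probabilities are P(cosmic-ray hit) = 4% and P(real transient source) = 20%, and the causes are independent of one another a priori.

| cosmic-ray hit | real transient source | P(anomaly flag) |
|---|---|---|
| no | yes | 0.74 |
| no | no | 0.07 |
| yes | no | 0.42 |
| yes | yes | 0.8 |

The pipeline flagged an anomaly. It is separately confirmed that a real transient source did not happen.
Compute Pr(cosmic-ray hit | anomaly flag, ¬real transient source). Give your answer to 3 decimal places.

Pr(cosmic-ray hit | anomaly flag, ¬real transient source) ≈ 0.200

P(anomaly flag | ¬real transient source) = 0.07×0.96 + 0.42×0.04 = 0.067200 + 0.016800 = 0.084000
Restricting to configurations with cosmic-ray hit present: 0.42×0.04 = 0.016800.
P(cosmic-ray hit | anomaly flag, ¬real transient source) = 0.016800 / 0.084000 ≈ 0.200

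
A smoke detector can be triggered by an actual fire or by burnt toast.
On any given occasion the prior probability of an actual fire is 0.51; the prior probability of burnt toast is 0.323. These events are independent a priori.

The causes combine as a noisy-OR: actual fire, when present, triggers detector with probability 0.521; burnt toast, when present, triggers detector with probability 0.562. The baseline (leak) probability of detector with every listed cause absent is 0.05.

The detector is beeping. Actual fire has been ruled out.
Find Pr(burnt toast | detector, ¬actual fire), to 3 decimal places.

Pr(burnt toast | detector, ¬actual fire) ≈ 0.848

Under noisy-OR, P(detector | causes) = 1 − (1−0.05)·∏(1−qᵢ) over the active causes.
P(detector | ¬actual fire) = 0.05×0.677 + 0.5839×0.323 = 0.033850 + 0.188600 = 0.222450
Restricting to configurations with burnt toast present: 0.5839×0.323 = 0.188600.
P(burnt toast | detector, ¬actual fire) = 0.188600 / 0.222450 ≈ 0.848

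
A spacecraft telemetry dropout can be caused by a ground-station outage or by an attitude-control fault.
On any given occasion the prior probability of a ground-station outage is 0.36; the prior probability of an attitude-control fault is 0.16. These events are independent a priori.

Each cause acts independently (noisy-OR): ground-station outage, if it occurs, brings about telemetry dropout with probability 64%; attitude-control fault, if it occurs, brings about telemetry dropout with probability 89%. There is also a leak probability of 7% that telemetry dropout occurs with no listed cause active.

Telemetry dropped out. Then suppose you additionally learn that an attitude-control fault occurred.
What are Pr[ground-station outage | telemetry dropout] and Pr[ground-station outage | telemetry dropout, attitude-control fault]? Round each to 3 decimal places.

Under noisy-OR, P(telemetry dropout | causes) = 1 − (1−0.07)·∏(1−qᵢ) over the active causes.
P(telemetry dropout) = 0.07×0.64×0.84 + 0.8977×0.64×0.16 + 0.6652×0.36×0.84 + 0.963172×0.36×0.16 = 0.037632 + 0.091924 + 0.201156 + 0.055479 = 0.386191
Of this, 0.256635 comes from 0.201156 + 0.055479 (the ground-station outage=true cases).
Hence the posterior is 0.256635/0.386191 ≈ 0.665.

Now also conditioning on attitude-control fault=true:
For the numerator, keep only ground-station outage=true terms: 0.963172·0.36 = 0.346742
Normalizer over all consistent configurations: 0.8977·0.64 + 0.963172·0.36 = 0.921270
Posterior = 0.346742 / 0.921270 ≈ 0.376
This is intercausal reasoning (explaining away): once attitude-control fault accounts for the telemetry dropout, ground-station outage becomes less likely.

Pr[ground-station outage | telemetry dropout] ≈ 0.665; Pr[ground-station outage | telemetry dropout, attitude-control fault] ≈ 0.376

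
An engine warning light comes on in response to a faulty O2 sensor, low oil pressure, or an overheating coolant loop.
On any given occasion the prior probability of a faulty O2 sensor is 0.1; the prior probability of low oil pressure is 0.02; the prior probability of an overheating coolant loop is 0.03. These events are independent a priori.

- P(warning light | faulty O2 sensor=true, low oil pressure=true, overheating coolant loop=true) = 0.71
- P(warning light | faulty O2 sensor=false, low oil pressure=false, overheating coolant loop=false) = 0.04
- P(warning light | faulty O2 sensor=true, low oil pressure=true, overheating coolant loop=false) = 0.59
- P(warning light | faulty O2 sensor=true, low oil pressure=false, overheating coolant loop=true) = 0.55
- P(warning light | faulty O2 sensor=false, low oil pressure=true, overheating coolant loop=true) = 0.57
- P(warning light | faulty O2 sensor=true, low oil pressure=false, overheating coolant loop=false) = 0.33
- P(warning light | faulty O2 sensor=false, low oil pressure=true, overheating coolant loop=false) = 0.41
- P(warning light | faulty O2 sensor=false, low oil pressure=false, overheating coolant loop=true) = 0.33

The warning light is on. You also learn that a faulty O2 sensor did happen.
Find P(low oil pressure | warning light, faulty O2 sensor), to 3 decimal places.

P(low oil pressure | warning light, faulty O2 sensor) ≈ 0.035

Weight on low oil pressure=true, given the evidence: 0.011446 + 0.000426 = 0.011872
The normalizing constant is 0.33*0.98*0.97 + 0.55*0.98*0.03 + 0.59*0.02*0.97 + 0.71*0.02*0.03 = 0.341740
Posterior = 0.011872 / 0.341740 ≈ 0.035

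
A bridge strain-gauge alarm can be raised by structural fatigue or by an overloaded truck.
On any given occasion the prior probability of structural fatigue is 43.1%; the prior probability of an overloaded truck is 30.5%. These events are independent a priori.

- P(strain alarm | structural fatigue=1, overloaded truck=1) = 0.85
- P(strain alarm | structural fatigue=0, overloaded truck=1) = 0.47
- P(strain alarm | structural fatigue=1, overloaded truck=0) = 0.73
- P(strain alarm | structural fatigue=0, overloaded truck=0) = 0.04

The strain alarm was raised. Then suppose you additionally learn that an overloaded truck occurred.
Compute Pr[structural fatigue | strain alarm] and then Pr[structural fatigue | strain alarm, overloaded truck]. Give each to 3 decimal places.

Sum P(strain alarm|·) weighted by the priors over the 4 (structural fatigue, overloaded truck) configurations:
  P(strain alarm) = 0.04*0.569*0.695 + 0.47*0.569*0.305 + 0.73*0.431*0.695 + 0.85*0.431*0.305
        = 0.015818 + 0.081566 + 0.218668 + 0.111737 = 0.427789
The terms with structural fatigue present sum to 0.330405, so
  P(structural fatigue | strain alarm) = 0.330405 / 0.427789 ≈ 0.772

With the extra evidence:
Weight on structural fatigue=true, given the evidence: 0.85·0.431 = 0.366350
Normalizer over all consistent configurations: 0.47·0.569 + 0.85·0.431 = 0.633780
Posterior = 0.366350 / 0.633780 ≈ 0.578
This is intercausal reasoning (explaining away): once overloaded truck accounts for the strain alarm, structural fatigue becomes less likely.

Pr[structural fatigue | strain alarm] ≈ 0.772; Pr[structural fatigue | strain alarm, overloaded truck] ≈ 0.578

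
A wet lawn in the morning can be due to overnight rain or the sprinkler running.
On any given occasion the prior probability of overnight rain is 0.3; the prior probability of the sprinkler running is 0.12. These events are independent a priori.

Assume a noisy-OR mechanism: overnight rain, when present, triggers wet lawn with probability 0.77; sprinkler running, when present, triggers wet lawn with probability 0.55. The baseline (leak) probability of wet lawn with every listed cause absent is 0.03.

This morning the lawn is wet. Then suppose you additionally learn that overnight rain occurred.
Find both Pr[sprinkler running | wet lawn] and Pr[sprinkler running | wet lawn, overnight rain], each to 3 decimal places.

Under noisy-OR, P(wet lawn | causes) = 1 − (1−0.03)·∏(1−qᵢ) over the active causes.
For the numerator, keep only sprinkler running=true terms: 0.047334 + 0.032386 = 0.079720
The normalizing constant is 0.03×0.7×0.88 + 0.5635×0.7×0.12 + 0.7769×0.3×0.88 + 0.899605×0.3×0.12 = 0.303302
P(sprinkler running | wet lawn) = 0.079720/0.303302 ≈ 0.263

Now condition on the additional information:
Weight on sprinkler running=true, given the evidence: 0.899605×0.12 = 0.107953
The normalizing constant is 0.7769×0.88 + 0.899605×0.12 = 0.791625
P(sprinkler running | wet lawn, overnight rain) = 0.107953/0.791625 ≈ 0.136

Pr[sprinkler running | wet lawn] ≈ 0.263; Pr[sprinkler running | wet lawn, overnight rain] ≈ 0.136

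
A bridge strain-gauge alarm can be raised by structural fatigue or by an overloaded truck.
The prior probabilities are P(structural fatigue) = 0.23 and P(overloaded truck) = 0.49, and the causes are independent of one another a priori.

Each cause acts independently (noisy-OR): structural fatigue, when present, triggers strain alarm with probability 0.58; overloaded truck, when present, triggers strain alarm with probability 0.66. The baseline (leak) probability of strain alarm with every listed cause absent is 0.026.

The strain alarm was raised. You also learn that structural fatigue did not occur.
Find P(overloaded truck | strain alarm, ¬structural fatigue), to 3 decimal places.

Under noisy-OR, P(strain alarm | causes) = 1 − (1−0.026)·∏(1−qᵢ) over the active causes.
P(strain alarm | ¬structural fatigue) = 0.026×0.51 + 0.66884×0.49 = 0.013260 + 0.327732 = 0.340992
Restricting to configurations with overloaded truck present: 0.66884×0.49 = 0.327732.
P(overloaded truck | strain alarm, ¬structural fatigue) = 0.327732 / 0.340992 ≈ 0.961

P(overloaded truck | strain alarm, ¬structural fatigue) ≈ 0.961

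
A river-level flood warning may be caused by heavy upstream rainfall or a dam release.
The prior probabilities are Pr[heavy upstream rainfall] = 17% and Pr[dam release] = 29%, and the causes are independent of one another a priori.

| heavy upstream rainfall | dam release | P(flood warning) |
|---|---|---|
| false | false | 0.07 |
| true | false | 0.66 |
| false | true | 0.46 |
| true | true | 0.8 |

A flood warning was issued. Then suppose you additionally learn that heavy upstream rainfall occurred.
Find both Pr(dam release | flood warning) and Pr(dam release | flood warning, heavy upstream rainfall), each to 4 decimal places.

For the numerator, keep only dam release=true terms: 0.110722 + 0.039440 = 0.150162
Normalizer over all consistent configurations: 0.07·0.83·0.71 + 0.46·0.83·0.29 + 0.66·0.17·0.71 + 0.8·0.17·0.29 = 0.271075
P(dam release | flood warning) = 0.150162/0.271075 ≈ 0.5540

With the extra evidence:
Numerator (weight on configurations with dam release): 0.8×0.29 = 0.232000
Normalizer over all consistent configurations: 0.66×0.71 + 0.8×0.29 = 0.700600
Posterior = 0.232000 / 0.700600 ≈ 0.3311
Conditioning on heavy upstream rainfall lowers the posterior on dam release: the classic explaining-away effect in a common-effect structure.

Pr(dam release | flood warning) ≈ 0.5540; Pr(dam release | flood warning, heavy upstream rainfall) ≈ 0.3311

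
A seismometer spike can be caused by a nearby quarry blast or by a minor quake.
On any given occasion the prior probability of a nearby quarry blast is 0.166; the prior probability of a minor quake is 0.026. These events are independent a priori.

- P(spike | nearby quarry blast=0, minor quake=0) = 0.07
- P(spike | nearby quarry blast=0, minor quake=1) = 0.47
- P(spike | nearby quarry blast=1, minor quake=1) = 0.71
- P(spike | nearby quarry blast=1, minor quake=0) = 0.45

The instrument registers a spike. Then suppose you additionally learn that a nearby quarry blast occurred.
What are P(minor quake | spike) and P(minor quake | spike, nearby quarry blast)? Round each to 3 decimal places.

P(minor quake | spike) ≈ 0.093; P(minor quake | spike, nearby quarry blast) ≈ 0.040

By total probability over the 4 (nearby quarry blast, minor quake) configurations:
  P(spike) = 0.07·0.834·0.974 + 0.47·0.834·0.026 + 0.45·0.166·0.974 + 0.71·0.166·0.026
        = 0.056862 + 0.010191 + 0.072758 + 0.003064 = 0.142875
The terms with minor quake present sum to 0.013255, so
  P(minor quake | spike) = 0.013255 / 0.142875 ≈ 0.093

With the extra evidence:
P(spike | nearby quarry blast) = 0.45·0.974 + 0.71·0.026 = 0.438300 + 0.018460 = 0.456760
Restricting to configurations with minor quake present: 0.71·0.026 = 0.018460.
P(minor quake | spike, nearby quarry blast) = 0.018460 / 0.456760 ≈ 0.040
Conditioning on nearby quarry blast lowers the posterior on minor quake: the classic explaining-away effect in a common-effect structure.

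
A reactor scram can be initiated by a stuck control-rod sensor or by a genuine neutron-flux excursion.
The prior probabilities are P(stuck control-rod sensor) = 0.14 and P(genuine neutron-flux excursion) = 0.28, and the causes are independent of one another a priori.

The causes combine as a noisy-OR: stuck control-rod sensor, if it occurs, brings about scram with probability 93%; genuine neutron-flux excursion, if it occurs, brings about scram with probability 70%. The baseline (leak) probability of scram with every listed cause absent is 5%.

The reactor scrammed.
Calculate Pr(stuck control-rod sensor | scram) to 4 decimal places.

Pr(stuck control-rod sensor | scram) ≈ 0.3948

Under noisy-OR, P(scram | causes) = 1 − (1−0.05)·∏(1−qᵢ) over the active causes.
Numerator (weight on configurations with stuck control-rod sensor): 0.094097 + 0.038418 = 0.132515
Normalizer over all consistent configurations: 0.05×0.86×0.72 + 0.715×0.86×0.28 + 0.9335×0.14×0.72 + 0.98005×0.14×0.28 = 0.335647
P(stuck control-rod sensor | scram) = 0.132515/0.335647 ≈ 0.3948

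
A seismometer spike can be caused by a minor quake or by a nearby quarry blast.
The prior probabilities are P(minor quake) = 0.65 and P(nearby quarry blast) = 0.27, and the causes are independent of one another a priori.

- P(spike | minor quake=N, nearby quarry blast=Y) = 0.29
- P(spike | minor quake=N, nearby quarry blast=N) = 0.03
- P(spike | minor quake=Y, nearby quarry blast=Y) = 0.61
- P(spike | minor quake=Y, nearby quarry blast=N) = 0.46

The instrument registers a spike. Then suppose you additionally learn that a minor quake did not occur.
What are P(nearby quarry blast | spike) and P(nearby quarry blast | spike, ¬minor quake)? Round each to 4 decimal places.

P(spike) = 0.03*0.35*0.73 + 0.29*0.35*0.27 + 0.46*0.65*0.73 + 0.61*0.65*0.27 = 0.007665 + 0.027405 + 0.218270 + 0.107055 = 0.360395
Of this, 0.134460 comes from 0.027405 + 0.107055 (the nearby quarry blast=true cases).
P(nearby quarry blast | spike) = 0.134460 / 0.360395 ≈ 0.3731

Now condition on the additional information:
P(spike | ¬minor quake) = 0.03·0.73 + 0.29·0.27 = 0.021900 + 0.078300 = 0.100200
Of this, 0.078300 comes from 0.29·0.27 (the nearby quarry blast=true cases).
Hence the posterior is 0.078300/0.100200 ≈ 0.7814.

P(nearby quarry blast | spike) ≈ 0.3731; P(nearby quarry blast | spike, ¬minor quake) ≈ 0.7814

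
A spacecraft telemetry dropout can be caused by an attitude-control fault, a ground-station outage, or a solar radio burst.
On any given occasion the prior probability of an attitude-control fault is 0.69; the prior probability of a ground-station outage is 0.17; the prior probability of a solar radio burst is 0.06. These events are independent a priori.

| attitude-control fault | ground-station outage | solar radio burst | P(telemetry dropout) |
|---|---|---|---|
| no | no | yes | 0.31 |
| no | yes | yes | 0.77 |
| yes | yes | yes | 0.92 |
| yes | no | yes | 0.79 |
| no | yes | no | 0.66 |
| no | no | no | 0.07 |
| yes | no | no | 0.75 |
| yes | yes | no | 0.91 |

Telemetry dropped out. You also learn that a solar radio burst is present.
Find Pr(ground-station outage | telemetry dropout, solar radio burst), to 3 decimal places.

Weight on ground-station outage=true, given the evidence: 0.040579 + 0.107916 = 0.148495
Normalizer over all consistent configurations: 0.31×0.31×0.83 + 0.77×0.31×0.17 + 0.79×0.69×0.83 + 0.92×0.69×0.17 = 0.680691
P(ground-station outage | telemetry dropout, solar radio burst) = 0.148495/0.680691 ≈ 0.218

Pr(ground-station outage | telemetry dropout, solar radio burst) ≈ 0.218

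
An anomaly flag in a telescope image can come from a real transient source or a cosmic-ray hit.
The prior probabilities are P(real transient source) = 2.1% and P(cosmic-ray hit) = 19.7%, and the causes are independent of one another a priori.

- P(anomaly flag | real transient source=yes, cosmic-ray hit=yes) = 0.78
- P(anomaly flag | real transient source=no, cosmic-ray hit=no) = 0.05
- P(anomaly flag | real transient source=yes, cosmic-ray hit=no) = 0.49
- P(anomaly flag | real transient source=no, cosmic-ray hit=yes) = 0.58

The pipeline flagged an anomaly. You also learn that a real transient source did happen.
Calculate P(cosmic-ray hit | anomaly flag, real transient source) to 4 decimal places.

P(cosmic-ray hit | anomaly flag, real transient source) ≈ 0.2808

For the numerator, keep only cosmic-ray hit=true terms: 0.78×0.197 = 0.153660
The normalizing constant is 0.49×0.803 + 0.78×0.197 = 0.547130
Posterior = 0.153660 / 0.547130 ≈ 0.2808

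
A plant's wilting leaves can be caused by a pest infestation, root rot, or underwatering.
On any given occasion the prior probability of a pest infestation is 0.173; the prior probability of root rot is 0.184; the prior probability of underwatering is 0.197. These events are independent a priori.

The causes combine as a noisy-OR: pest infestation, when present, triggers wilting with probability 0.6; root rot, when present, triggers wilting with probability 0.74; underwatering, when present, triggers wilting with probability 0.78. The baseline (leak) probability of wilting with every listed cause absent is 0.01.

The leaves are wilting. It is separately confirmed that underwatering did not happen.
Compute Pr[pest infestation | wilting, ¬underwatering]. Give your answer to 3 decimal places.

Pr[pest infestation | wilting, ¬underwatering] ≈ 0.487

Under noisy-OR, P(wilting | causes) = 1 − (1−0.01)·∏(1−qᵢ) over the active causes.
Sum P(wilting|·) weighted by the priors over the 4 (pest infestation, root rot) configurations:
  P(wilting | ¬underwatering) = 0.01×0.827×0.816 + 0.7426×0.827×0.184 + 0.604×0.173×0.816 + 0.89704×0.173×0.184
        = 0.006748 + 0.113000 + 0.085265 + 0.028555 = 0.233568
Keeping only the pest infestation-present terms gives 0.113820, so
  P(pest infestation | wilting, ¬underwatering) = 0.113820 / 0.233568 ≈ 0.487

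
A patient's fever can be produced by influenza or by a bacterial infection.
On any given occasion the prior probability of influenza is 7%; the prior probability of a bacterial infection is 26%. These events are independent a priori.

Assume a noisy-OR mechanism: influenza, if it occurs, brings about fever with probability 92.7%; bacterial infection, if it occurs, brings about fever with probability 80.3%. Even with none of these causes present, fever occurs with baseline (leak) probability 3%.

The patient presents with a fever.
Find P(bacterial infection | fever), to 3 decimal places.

Under noisy-OR, P(fever | causes) = 1 − (1−0.03)·∏(1−qᵢ) over the active causes.
Numerator (weight on configurations with bacterial infection): 0.195594 + 0.017946 = 0.213540
The normalizing constant is 0.03×0.93×0.74 + 0.80891×0.93×0.26 + 0.92919×0.07×0.74 + 0.98605×0.07×0.26 = 0.282318
Posterior = 0.213540 / 0.282318 ≈ 0.756

P(bacterial infection | fever) ≈ 0.756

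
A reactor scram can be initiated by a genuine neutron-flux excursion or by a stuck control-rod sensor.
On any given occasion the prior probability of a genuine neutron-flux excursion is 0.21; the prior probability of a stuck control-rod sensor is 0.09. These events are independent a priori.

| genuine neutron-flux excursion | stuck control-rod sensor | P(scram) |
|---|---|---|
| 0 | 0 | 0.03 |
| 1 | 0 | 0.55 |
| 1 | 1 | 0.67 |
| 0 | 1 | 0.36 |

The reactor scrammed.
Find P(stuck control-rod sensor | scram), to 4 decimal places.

P(stuck control-rod sensor | scram) ≈ 0.2320

For the numerator, keep only stuck control-rod sensor=true terms: 0.025596 + 0.012663 = 0.038259
The normalizing constant is 0.03*0.79*0.91 + 0.36*0.79*0.09 + 0.55*0.21*0.91 + 0.67*0.21*0.09 = 0.164931
Posterior = 0.038259 / 0.164931 ≈ 0.2320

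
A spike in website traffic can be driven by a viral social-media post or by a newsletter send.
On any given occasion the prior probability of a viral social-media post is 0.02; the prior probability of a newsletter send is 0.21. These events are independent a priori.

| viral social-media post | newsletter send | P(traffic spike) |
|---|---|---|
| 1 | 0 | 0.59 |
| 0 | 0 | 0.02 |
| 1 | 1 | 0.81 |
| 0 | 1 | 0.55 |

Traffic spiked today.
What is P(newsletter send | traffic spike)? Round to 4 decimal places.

P(traffic spike) = 0.02·0.98·0.79 + 0.55·0.98·0.21 + 0.59·0.02·0.79 + 0.81·0.02·0.21 = 0.015484 + 0.113190 + 0.009322 + 0.003402 = 0.141398
Of this, 0.116592 comes from 0.113190 + 0.003402 (the newsletter send=true cases).
P(newsletter send | traffic spike) = 0.116592 / 0.141398 ≈ 0.8246

P(newsletter send | traffic spike) ≈ 0.8246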